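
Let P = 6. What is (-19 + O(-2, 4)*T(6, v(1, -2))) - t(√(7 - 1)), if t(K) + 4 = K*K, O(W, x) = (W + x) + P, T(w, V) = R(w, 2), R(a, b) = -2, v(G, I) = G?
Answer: -37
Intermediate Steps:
T(w, V) = -2
O(W, x) = 6 + W + x (O(W, x) = (W + x) + 6 = 6 + W + x)
t(K) = -4 + K² (t(K) = -4 + K*K = -4 + K²)
(-19 + O(-2, 4)*T(6, v(1, -2))) - t(√(7 - 1)) = (-19 + (6 - 2 + 4)*(-2)) - (-4 + (√(7 - 1))²) = (-19 + 8*(-2)) - (-4 + (√6)²) = (-19 - 16) - (-4 + 6) = -35 - 1*2 = -35 - 2 = -37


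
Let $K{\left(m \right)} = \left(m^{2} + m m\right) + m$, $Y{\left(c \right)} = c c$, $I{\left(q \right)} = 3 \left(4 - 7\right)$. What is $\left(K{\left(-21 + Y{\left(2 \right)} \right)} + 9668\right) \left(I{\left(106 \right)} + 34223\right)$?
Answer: $349975006$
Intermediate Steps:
$I{\left(q \right)} = -9$ ($I{\left(q \right)} = 3 \left(-3\right) = -9$)
$Y{\left(c \right)} = c^{2}$
$K{\left(m \right)} = m + 2 m^{2}$ ($K{\left(m \right)} = \left(m^{2} + m^{2}\right) + m = 2 m^{2} + m = m + 2 m^{2}$)
$\left(K{\left(-21 + Y{\left(2 \right)} \right)} + 9668\right) \left(I{\left(106 \right)} + 34223\right) = \left(\left(-21 + 2^{2}\right) \left(1 + 2 \left(-21 + 2^{2}\right)\right) + 9668\right) \left(-9 + 34223\right) = \left(\left(-21 + 4\right) \left(1 + 2 \left(-21 + 4\right)\right) + 9668\right) 34214 = \left(- 17 \left(1 + 2 \left(-17\right)\right) + 9668\right) 34214 = \left(- 17 \left(1 - 34\right) + 9668\right) 34214 = \left(\left(-17\right) \left(-33\right) + 9668\right) 34214 = \left(561 + 9668\right) 34214 = 10229 \cdot 34214 = 349975006$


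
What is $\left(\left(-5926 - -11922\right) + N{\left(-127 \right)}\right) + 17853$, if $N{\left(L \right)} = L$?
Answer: $23722$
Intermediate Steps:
$\left(\left(-5926 - -11922\right) + N{\left(-127 \right)}\right) + 17853 = \left(\left(-5926 - -11922\right) - 127\right) + 17853 = \left(\left(-5926 + 11922\right) - 127\right) + 17853 = \left(5996 - 127\right) + 17853 = 5869 + 17853 = 23722$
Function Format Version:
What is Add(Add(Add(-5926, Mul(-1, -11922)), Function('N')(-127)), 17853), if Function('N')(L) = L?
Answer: 23722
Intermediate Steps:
Add(Add(Add(-5926, Mul(-1, -11922)), Function('N')(-127)), 17853) = Add(Add(Add(-5926, Mul(-1, -11922)), -127), 17853) = Add(Add(Add(-5926, 11922), -127), 17853) = Add(Add(5996, -127), 17853) = Add(5869, 17853) = 23722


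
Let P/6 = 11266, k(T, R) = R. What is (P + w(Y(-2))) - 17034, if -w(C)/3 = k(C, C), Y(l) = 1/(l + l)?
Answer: 202251/4 ≈ 50563.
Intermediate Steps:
Y(l) = 1/(2*l)
w(C) = -3*C
P = 67596 (P = 6*11266 = 67596)
(P + w(Y(-2))) - 17034 = (67596 - 3/(2*(-2))) - 17034 = (67596 - 3*(-1)/(2*2)) - 17034 = (67596 - 3*(-¼)) - 17034 = (67596 + ¾) - 17034 = 270387/4 - 17034 = 202251/4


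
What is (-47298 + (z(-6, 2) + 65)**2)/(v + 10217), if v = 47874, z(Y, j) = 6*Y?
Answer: -46457/58091 ≈ -0.79973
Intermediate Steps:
(-47298 + (z(-6, 2) + 65)**2)/(v + 10217) = (-47298 + (6*(-6) + 65)**2)/(47874 + 10217) = (-47298 + (-36 + 65)**2)/58091 = (-47298 + 29**2)*(1/58091) = (-47298 + 841)*(1/58091) = -46457*1/58091 = -46457/58091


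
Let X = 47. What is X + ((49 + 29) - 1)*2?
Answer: 201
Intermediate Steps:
X + ((49 + 29) - 1)*2 = 47 + ((49 + 29) - 1)*2 = 47 + (78 - 1)*2 = 47 + 77*2 = 47 + 154 = 201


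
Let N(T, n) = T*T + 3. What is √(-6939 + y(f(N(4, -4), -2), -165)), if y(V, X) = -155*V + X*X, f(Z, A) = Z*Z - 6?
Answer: I*√34739 ≈ 186.38*I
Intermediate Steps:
N(T, n) = 3 + T² (N(T, n) = T² + 3 = 3 + T²)
f(Z, A) = -6 + Z² (f(Z, A) = Z² - 6 = -6 + Z²)
y(V, X) = X² - 155*V (y(V, X) = -155*V + X² = X² - 155*V)
√(-6939 + y(f(N(4, -4), -2), -165)) = √(-6939 + ((-165)² - 155*(-6 + (3 + 4²)²))) = √(-6939 + (27225 - 155*(-6 + (3 + 16)²))) = √(-6939 + (27225 - 155*(-6 + 19²))) = √(-6939 + (27225 - 155*(-6 + 361))) = √(-6939 + (27225 - 155*355)) = √(-6939 + (27225 - 55025)) = √(-6939 - 27800) = √(-34739) = I*√34739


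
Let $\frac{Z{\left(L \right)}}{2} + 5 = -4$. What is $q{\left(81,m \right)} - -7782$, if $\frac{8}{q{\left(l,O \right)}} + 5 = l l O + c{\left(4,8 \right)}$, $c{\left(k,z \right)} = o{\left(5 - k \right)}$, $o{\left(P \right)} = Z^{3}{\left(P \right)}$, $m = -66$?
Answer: $\frac{3415231858}{438863} \approx 7782.0$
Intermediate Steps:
$Z{\left(L \right)} = -18$ ($Z{\left(L \right)} = -10 + 2 \left(-4\right) = -10 - 8 = -18$)
$o{\left(P \right)} = -5832$ ($o{\left(P \right)} = \left(-18\right)^{3} = -5832$)
$c{\left(k,z \right)} = -5832$
$q{\left(l,O \right)} = \frac{8}{-5837 + O l^{2}}$ ($q{\left(l,O \right)} = \frac{8}{-5 + \left(l l O - 5832\right)} = \frac{8}{-5 + \left(l^{2} O - 5832\right)} = \frac{8}{-5 + \left(O l^{2} - 5832\right)} = \frac{8}{-5 + \left(-5832 + O l^{2}\right)} = \frac{8}{-5837 + O l^{2}}$)
$q{\left(81,m \right)} - -7782 = \frac{8}{-5837 - 66 \cdot 81^{2}} - -7782 = \frac{8}{-5837 - 433026} + 7782 = \frac{8}{-438863} + 7782 = 8 \left(- \frac{1}{438863}\right) + 7782 = - \frac{8}{438863} + 7782 = \frac{3415231858}{438863}$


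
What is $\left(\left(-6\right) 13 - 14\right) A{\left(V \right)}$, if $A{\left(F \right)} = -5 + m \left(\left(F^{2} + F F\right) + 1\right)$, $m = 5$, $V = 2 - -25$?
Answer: $-670680$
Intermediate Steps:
$V = 27$ ($V = 2 + 25 = 27$)
$A{\left(F \right)} = 10 F^{2}$ ($A{\left(F \right)} = -5 + 5 \left(\left(F^{2} + F F\right) + 1\right) = -5 + 5 \left(\left(F^{2} + F^{2}\right) + 1\right) = -5 + 5 \left(2 F^{2} + 1\right) = -5 + 5 \left(1 + 2 F^{2}\right) = -5 + \left(5 + 10 F^{2}\right) = 10 F^{2}$)
$\left(\left(-6\right) 13 - 14\right) A{\left(V \right)} = \left(\left(-6\right) 13 - 14\right) 10 \cdot 27^{2} = \left(-78 - 14\right) 10 \cdot 729 = \left(-92\right) 7290 = -670680$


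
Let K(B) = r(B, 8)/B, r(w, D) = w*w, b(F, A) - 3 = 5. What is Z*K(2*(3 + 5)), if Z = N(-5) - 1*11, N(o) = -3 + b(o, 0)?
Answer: -96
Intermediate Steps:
b(F, A) = 8 (b(F, A) = 3 + 5 = 8)
r(w, D) = w²
N(o) = 5 (N(o) = -3 + 8 = 5)
Z = -6 (Z = 5 - 1*11 = 5 - 11 = -6)
K(B) = B (K(B) = B²/B = B)
Z*K(2*(3 + 5)) = -12*(3 + 5) = -12*8 = -6*16 = -96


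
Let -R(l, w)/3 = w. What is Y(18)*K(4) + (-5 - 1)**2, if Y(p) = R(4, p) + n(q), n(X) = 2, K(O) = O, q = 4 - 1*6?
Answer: -172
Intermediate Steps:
R(l, w) = -3*w
q = -2 (q = 4 - 6 = -2)
Y(p) = 2 - 3*p (Y(p) = -3*p + 2 = 2 - 3*p)
Y(18)*K(4) + (-5 - 1)**2 = (2 - 3*18)*4 + (-5 - 1)**2 = (2 - 54)*4 + (-6)**2 = -52*4 + 36 = -208 + 36 = -172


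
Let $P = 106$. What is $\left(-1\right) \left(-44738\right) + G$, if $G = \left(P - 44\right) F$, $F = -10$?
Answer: $44118$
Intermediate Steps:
$G = -620$ ($G = \left(106 - 44\right) \left(-10\right) = 62 \left(-10\right) = -620$)
$\left(-1\right) \left(-44738\right) + G = \left(-1\right) \left(-44738\right) - 620 = 44738 - 620 = 44118$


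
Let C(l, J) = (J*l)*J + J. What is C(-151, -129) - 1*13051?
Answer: -2525971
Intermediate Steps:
C(l, J) = J + l*J**2 (C(l, J) = l*J**2 + J = J + l*J**2)
C(-151, -129) - 1*13051 = -129*(1 - 129*(-151)) - 1*13051 = -129*(1 + 19479) - 13051 = -129*19480 - 13051 = -2512920 - 13051 = -2525971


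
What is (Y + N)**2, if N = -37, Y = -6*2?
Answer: 2401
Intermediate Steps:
Y = -12
(Y + N)**2 = (-12 - 37)**2 = (-49)**2 = 2401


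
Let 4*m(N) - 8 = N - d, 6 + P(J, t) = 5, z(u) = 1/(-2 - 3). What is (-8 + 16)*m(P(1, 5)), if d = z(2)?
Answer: 72/5 ≈ 14.400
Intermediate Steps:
z(u) = -1/5 (z(u) = 1/(-5) = -1/5)
d = -1/5 ≈ -0.20000
P(J, t) = -1 (P(J, t) = -6 + 5 = -1)
m(N) = 41/20 + N/4 (m(N) = 2 + (N - 1*(-1/5))/4 = 2 + (N + 1/5)/4 = 2 + (1/5 + N)/4 = 2 + (1/20 + N/4) = 41/20 + N/4)
(-8 + 16)*m(P(1, 5)) = (-8 + 16)*(41/20 + (1/4)*(-1)) = 8*(41/20 - 1/4) = 8*(9/5) = 72/5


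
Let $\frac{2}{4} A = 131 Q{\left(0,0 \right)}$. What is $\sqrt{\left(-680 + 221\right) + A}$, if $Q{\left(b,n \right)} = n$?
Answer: $3 i \sqrt{51} \approx 21.424 i$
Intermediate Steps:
$A = 0$ ($A = 2 \cdot 131 \cdot 0 = 2 \cdot 0 = 0$)
$\sqrt{\left(-680 + 221\right) + A} = \sqrt{\left(-680 + 221\right) + 0} = \sqrt{-459 + 0} = \sqrt{-459} = 3 i \sqrt{51}$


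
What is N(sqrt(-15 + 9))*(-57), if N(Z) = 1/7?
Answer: -57/7 ≈ -8.1429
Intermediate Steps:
N(Z) = 1/7
N(sqrt(-15 + 9))*(-57) = (1/7)*(-57) = -57/7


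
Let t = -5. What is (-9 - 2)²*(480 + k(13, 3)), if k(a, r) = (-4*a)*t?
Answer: 89540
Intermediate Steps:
k(a, r) = 20*a (k(a, r) = -4*a*(-5) = 20*a)
(-9 - 2)²*(480 + k(13, 3)) = (-9 - 2)²*(480 + 20*13) = (-11)²*(480 + 260) = 121*740 = 89540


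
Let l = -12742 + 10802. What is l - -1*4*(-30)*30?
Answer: -5540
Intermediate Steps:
l = -1940
l - -1*4*(-30)*30 = -1940 - -1*4*(-30)*30 = -1940 - (-4*(-30))*30 = -1940 - 120*30 = -1940 - 1*3600 = -1940 - 3600 = -5540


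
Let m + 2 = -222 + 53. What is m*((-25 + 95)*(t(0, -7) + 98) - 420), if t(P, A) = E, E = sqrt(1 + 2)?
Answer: -1101240 - 11970*sqrt(3) ≈ -1.1220e+6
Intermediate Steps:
E = sqrt(3) ≈ 1.7320
t(P, A) = sqrt(3)
m = -171 (m = -2 + (-222 + 53) = -2 - 169 = -171)
m*((-25 + 95)*(t(0, -7) + 98) - 420) = -171*((-25 + 95)*(sqrt(3) + 98) - 420) = -171*(70*(98 + sqrt(3)) - 420) = -171*((6860 + 70*sqrt(3)) - 420) = -171*(6440 + 70*sqrt(3)) = -1101240 - 11970*sqrt(3)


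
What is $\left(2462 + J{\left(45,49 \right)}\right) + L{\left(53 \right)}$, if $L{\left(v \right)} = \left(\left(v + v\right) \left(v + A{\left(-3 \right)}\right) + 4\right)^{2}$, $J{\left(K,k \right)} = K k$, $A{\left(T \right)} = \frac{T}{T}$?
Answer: $32814651$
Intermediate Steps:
$A{\left(T \right)} = 1$
$L{\left(v \right)} = \left(4 + 2 v \left(1 + v\right)\right)^{2}$ ($L{\left(v \right)} = \left(\left(v + v\right) \left(v + 1\right) + 4\right)^{2} = \left(2 v \left(1 + v\right) + 4\right)^{2} = \left(4 + 2 v \left(1 + v\right)\right)^{2}$)
$\left(2462 + J{\left(45,49 \right)}\right) + L{\left(53 \right)} = \left(2462 + 45 \cdot 49\right) + 4 \left(2 + 53 + 53^{2}\right)^{2} = \left(2462 + 2205\right) + 4 \left(2 + 53 + 2809\right)^{2} = 4667 + 4 \cdot 2864^{2} = 4667 + 4 \cdot 8202496 = 4667 + 32809984 = 32814651$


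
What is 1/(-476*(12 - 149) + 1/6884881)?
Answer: 6884881/448976859773 ≈ 1.5335e-5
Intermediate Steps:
1/(-476*(12 - 149) + 1/6884881) = 1/(-476*(-137) + 1/6884881) = 1/(65212 + 1/6884881) = 1/(448976859773/6884881) = 6884881/448976859773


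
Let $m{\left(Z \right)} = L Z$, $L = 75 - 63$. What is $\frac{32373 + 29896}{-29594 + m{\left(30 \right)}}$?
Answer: $- \frac{62269}{29234} \approx -2.13$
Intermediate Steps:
$L = 12$
$m{\left(Z \right)} = 12 Z$
$\frac{32373 + 29896}{-29594 + m{\left(30 \right)}} = \frac{32373 + 29896}{-29594 + 12 \cdot 30} = \frac{62269}{-29594 + 360} = \frac{62269}{-29234} = 62269 \left(- \frac{1}{29234}\right) = - \frac{62269}{29234}$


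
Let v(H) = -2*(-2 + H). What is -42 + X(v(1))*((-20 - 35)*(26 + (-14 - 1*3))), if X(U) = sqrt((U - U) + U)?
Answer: -42 - 495*sqrt(2) ≈ -742.04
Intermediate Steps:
v(H) = 4 - 2*H
X(U) = sqrt(U) (X(U) = sqrt(0 + U) = sqrt(U))
-42 + X(v(1))*((-20 - 35)*(26 + (-14 - 1*3))) = -42 + sqrt(4 - 2*1)*((-20 - 35)*(26 + (-14 - 1*3))) = -42 + sqrt(4 - 2)*(-55*(26 + (-14 - 3))) = -42 + sqrt(2)*(-55*(26 - 17)) = -42 + sqrt(2)*(-55*9) = -42 + sqrt(2)*(-495) = -42 - 495*sqrt(2)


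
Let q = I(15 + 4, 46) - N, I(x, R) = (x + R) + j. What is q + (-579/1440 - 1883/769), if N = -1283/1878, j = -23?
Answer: 1534008413/38511520 ≈ 39.832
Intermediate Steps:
I(x, R) = -23 + R + x (I(x, R) = (x + R) - 23 = (R + x) - 23 = -23 + R + x)
N = -1283/1878 (N = -1283*1/1878 = -1283/1878 ≈ -0.68317)
q = 80159/1878 (q = (-23 + 46 + (15 + 4)) - 1*(-1283/1878) = (-23 + 46 + 19) + 1283/1878 = 42 + 1283/1878 = 80159/1878 ≈ 42.683)
q + (-579/1440 - 1883/769) = 80159/1878 + (-579/1440 - 1883/769) = 80159/1878 + (-579*1/1440 - 1883*1/769) = 80159/1878 + (-193/480 - 1883/769) = 80159/1878 - 1052257/369120 = 1534008413/38511520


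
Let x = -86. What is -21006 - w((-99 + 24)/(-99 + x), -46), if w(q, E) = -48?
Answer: -20958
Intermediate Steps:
-21006 - w((-99 + 24)/(-99 + x), -46) = -21006 - 1*(-48) = -21006 + 48 = -20958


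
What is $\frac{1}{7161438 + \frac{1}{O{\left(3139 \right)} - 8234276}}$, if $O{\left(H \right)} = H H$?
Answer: $\frac{1619045}{11594690386711} \approx 1.3964 \cdot 10^{-7}$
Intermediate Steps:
$O{\left(H \right)} = H^{2}$
$\frac{1}{7161438 + \frac{1}{O{\left(3139 \right)} - 8234276}} = \frac{1}{7161438 + \frac{1}{3139^{2} - 8234276}} = \frac{1}{7161438 + \frac{1}{9853321 - 8234276}} = \frac{1}{7161438 + \frac{1}{1619045}} = \frac{1}{\frac{11594690386711}{1619045}} = \frac{1619045}{11594690386711}$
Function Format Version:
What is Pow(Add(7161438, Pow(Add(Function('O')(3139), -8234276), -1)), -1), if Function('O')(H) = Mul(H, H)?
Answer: Rational(1619045, 11594690386711) ≈ 1.3964e-7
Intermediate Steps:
Function('O')(H) = Pow(H, 2)
Pow(Add(7161438, Pow(Add(Function('O')(3139), -8234276), -1)), -1) = Pow(Add(7161438, Pow(Add(Pow(3139, 2), -8234276), -1)), -1) = Pow(Add(7161438, Pow(Add(9853321, -8234276), -1)), -1) = Pow(Add(7161438, Pow(1619045, -1)), -1) = Pow(Add(7161438, Rational(1, 1619045)), -1) = Pow(Rational(11594690386711, 1619045), -1) = Rational(1619045, 11594690386711)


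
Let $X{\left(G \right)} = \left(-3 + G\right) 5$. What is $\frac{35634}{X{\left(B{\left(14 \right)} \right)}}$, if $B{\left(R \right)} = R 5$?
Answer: $\frac{35634}{335} \approx 106.37$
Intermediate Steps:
$B{\left(R \right)} = 5 R$
$X{\left(G \right)} = -15 + 5 G$
$\frac{35634}{X{\left(B{\left(14 \right)} \right)}} = \frac{35634}{-15 + 5 \cdot 5 \cdot 14} = \frac{35634}{-15 + 5 \cdot 70} = \frac{35634}{-15 + 350} = \frac{35634}{335}$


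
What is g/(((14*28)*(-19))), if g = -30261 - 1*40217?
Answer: 35239/3724 ≈ 9.4627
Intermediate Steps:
g = -70478 (g = -30261 - 40217 = -70478)
g/(((14*28)*(-19))) = -70478/((14*28)*(-19)) = -70478/(392*(-19)) = -70478/(-7448) = -70478*(-1/7448) = 35239/3724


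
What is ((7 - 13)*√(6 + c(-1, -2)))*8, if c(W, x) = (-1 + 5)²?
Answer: -48*√22 ≈ -225.14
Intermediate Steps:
c(W, x) = 16 (c(W, x) = 4² = 16)
((7 - 13)*√(6 + c(-1, -2)))*8 = ((7 - 13)*√(6 + 16))*8 = -6*√22*8 = -48*√22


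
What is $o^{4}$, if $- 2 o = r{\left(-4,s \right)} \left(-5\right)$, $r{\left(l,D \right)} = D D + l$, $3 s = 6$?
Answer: $0$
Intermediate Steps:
$s = 2$ ($s = \frac{1}{3} \cdot 6 = 2$)
$r{\left(l,D \right)} = l + D^{2}$ ($r{\left(l,D \right)} = D^{2} + l = l + D^{2}$)
$o = 0$ ($o = - \frac{\left(-4 + 2^{2}\right) \left(-5\right)}{2} = - \frac{\left(-4 + 4\right) \left(-5\right)}{2} = - \frac{0 \left(-5\right)}{2} = \left(- \frac{1}{2}\right) 0 = 0$)
$o^{4} = 0^{4} = 0$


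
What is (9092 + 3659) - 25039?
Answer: -12288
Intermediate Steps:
(9092 + 3659) - 25039 = 12751 - 25039 = -12288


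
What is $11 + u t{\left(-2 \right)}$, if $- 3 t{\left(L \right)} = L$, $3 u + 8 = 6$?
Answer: $\frac{95}{9} \approx 10.556$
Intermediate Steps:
$u = - \frac{2}{3}$ ($u = - \frac{8}{3} + \frac{1}{3} \cdot 6 = - \frac{8}{3} + 2 = - \frac{2}{3} \approx -0.66667$)
$t{\left(L \right)} = - \frac{L}{3}$
$11 + u t{\left(-2 \right)} = 11 - \frac{2 \left(\left(- \frac{1}{3}\right) \left(-2\right)\right)}{3} = 11 - \frac{4}{9} = \frac{95}{9}$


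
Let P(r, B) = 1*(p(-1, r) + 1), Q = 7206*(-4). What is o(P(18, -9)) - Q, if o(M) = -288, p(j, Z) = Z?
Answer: 28536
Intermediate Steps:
Q = -28824
P(r, B) = 1 + r (P(r, B) = 1*(r + 1) = 1*(1 + r) = 1 + r)
o(P(18, -9)) - Q = -288 - 1*(-28824) = -288 + 28824 = 28536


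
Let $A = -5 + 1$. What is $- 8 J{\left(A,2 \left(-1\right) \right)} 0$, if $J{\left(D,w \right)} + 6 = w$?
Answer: $0$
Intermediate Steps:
$A = -4$
$J{\left(D,w \right)} = -6 + w$
$- 8 J{\left(A,2 \left(-1\right) \right)} 0 = - 8 \left(-6 + 2 \left(-1\right)\right) 0 = - 8 \left(-6 - 2\right) 0 = \left(-8\right) \left(-8\right) 0 = 64 \cdot 0 = 0$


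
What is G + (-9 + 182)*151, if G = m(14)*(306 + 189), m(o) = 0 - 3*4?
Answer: 20183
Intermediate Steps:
m(o) = -12 (m(o) = 0 - 12 = -12)
G = -5940 (G = -12*(306 + 189) = -12*495 = -5940)
G + (-9 + 182)*151 = -5940 + (-9 + 182)*151 = -5940 + 173*151 = -5940 + 26123 = 20183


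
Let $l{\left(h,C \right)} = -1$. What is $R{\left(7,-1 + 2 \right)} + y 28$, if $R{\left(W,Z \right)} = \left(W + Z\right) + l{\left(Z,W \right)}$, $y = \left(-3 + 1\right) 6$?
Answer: $-329$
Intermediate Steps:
$y = -12$ ($y = \left(-2\right) 6 = -12$)
$R{\left(W,Z \right)} = -1 + W + Z$ ($R{\left(W,Z \right)} = \left(W + Z\right) - 1 = -1 + W + Z$)
$R{\left(7,-1 + 2 \right)} + y 28 = \left(-1 + 7 + \left(-1 + 2\right)\right) - 336 = \left(-1 + 7 + 1\right) - 336 = 7 - 336 = -329$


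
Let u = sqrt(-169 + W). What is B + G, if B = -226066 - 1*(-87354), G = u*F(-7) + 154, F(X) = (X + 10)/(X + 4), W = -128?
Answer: -138558 - 3*I*sqrt(33) ≈ -1.3856e+5 - 17.234*I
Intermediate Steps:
F(X) = (10 + X)/(4 + X)
u = 3*I*sqrt(33) (u = sqrt(-169 - 128) = sqrt(-297) = 3*I*sqrt(33) ≈ 17.234*I)
G = 154 - 3*I*sqrt(33) (G = (3*I*sqrt(33))*((10 - 7)/(4 - 7)) + 154 = (3*I*sqrt(33))*(3/(-3)) + 154 = (3*I*sqrt(33))*(-1/3*3) + 154 = (3*I*sqrt(33))*(-1) + 154 = -3*I*sqrt(33) + 154 = 154 - 3*I*sqrt(33) ≈ 154.0 - 17.234*I)
B = -138712 (B = -226066 + 87354 = -138712)
B + G = -138712 + (154 - 3*I*sqrt(33)) = -138558 - 3*I*sqrt(33)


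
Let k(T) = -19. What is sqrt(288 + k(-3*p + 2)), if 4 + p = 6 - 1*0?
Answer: sqrt(269) ≈ 16.401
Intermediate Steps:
p = 2 (p = -4 + (6 - 1*0) = -4 + (6 + 0) = -4 + 6 = 2)
sqrt(288 + k(-3*p + 2)) = sqrt(288 - 19) = sqrt(269)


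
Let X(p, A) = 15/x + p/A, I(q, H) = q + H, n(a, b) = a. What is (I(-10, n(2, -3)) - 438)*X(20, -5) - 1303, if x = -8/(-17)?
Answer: -54941/4 ≈ -13735.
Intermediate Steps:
I(q, H) = H + q
x = 8/17 (x = -8*(-1/17) = 8/17 ≈ 0.47059)
X(p, A) = 255/8 + p/A (X(p, A) = 15/(8/17) + p/A = 15*(17/8) + p/A = 255/8 + p/A)
(I(-10, n(2, -3)) - 438)*X(20, -5) - 1303 = ((2 - 10) - 438)*(255/8 + 20/(-5)) - 1303 = (-8 - 438)*(255/8 + 20*(-⅕)) - 1303 = -446*(255/8 - 4) - 1303 = -446*223/8 - 1303 = -49729/4 - 1303 = -54941/4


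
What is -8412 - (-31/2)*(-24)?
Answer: -8784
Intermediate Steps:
-8412 - (-31/2)*(-24) = -8412 - (-31*½)*(-24) = -8412 - (-31)*(-24)/2 = -8412 - 1*372 = -8412 - 372 = -8784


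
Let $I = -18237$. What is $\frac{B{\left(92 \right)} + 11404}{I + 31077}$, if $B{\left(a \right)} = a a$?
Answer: $\frac{4967}{3210} \approx 1.5474$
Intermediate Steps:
$B{\left(a \right)} = a^{2}$
$\frac{B{\left(92 \right)} + 11404}{I + 31077} = \frac{92^{2} + 11404}{-18237 + 31077} = \frac{8464 + 11404}{12840} = 19868 \cdot \frac{1}{12840} = \frac{4967}{3210}$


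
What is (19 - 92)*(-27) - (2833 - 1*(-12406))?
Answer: -13268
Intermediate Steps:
(19 - 92)*(-27) - (2833 - 1*(-12406)) = -73*(-27) - (2833 + 12406) = 1971 - 1*15239 = 1971 - 15239 = -13268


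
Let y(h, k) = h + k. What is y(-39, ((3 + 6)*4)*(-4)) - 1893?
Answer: -2076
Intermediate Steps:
y(-39, ((3 + 6)*4)*(-4)) - 1893 = (-39 + ((3 + 6)*4)*(-4)) - 1893 = (-39 + (9*4)*(-4)) - 1893 = (-39 + 36*(-4)) - 1893 = (-39 - 144) - 1893 = -183 - 1893 = -2076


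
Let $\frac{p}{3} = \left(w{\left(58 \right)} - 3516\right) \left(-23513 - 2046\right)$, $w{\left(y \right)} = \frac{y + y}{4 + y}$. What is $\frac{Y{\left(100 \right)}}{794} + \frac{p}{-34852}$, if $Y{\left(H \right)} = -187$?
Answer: $- \frac{829064377961}{107230891} \approx -7731.6$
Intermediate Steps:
$w{\left(y \right)} = \frac{2 y}{4 + y}$
$p = \frac{8353039026}{31}$ ($p = 3 \left(2 \cdot 58 \frac{1}{4 + 58} - 3516\right) \left(-23513 - 2046\right) = 3 \left(2 \cdot 58 \cdot \frac{1}{62} - 3516\right) \left(-25559\right) = 3 \left(\frac{58}{31} - 3516\right) \left(-25559\right) = 3 \left(\left(- \frac{108938}{31}\right) \left(-25559\right)\right) = 3 \cdot \frac{2784346342}{31} = \frac{8353039026}{31} \approx 2.6945 \cdot 10^{8}$)
$\frac{Y{\left(100 \right)}}{794} + \frac{p}{-34852} = - \frac{187}{794} + \frac{8353039026}{31 \left(-34852\right)} = \left(-187\right) \frac{1}{794} + \frac{8353039026}{31} \left(- \frac{1}{34852}\right) = - \frac{187}{794} - \frac{4176519513}{540206} = - \frac{829064377961}{107230891}$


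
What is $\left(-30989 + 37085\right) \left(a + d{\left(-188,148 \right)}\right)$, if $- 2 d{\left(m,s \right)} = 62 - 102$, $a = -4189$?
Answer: $-25414224$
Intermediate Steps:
$d{\left(m,s \right)} = 20$ ($d{\left(m,s \right)} = - \frac{62 - 102}{2} = \left(- \frac{1}{2}\right) \left(-40\right) = 20$)
$\left(-30989 + 37085\right) \left(a + d{\left(-188,148 \right)}\right) = \left(-30989 + 37085\right) \left(-4189 + 20\right) = 6096 \left(-4169\right) = -25414224$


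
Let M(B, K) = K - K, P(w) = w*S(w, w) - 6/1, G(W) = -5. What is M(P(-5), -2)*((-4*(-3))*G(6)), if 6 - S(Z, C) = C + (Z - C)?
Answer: 0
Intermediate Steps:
S(Z, C) = 6 - Z (S(Z, C) = 6 - (C + (Z - C)) = 6 - Z)
P(w) = -6 + w*(6 - w) (P(w) = w*(6 - w) - 6/1 = w*(6 - w) - 6 = -6 + w*(6 - w))
M(B, K) = 0
M(P(-5), -2)*((-4*(-3))*G(6)) = 0*(-4*(-3)*(-5)) = 0*(12*(-5)) = 0*(-60) = 0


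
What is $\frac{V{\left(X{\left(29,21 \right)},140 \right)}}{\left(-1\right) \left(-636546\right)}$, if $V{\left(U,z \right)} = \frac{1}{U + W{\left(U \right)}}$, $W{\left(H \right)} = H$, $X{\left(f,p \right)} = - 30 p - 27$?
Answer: $- \frac{1}{836421444} \approx -1.1956 \cdot 10^{-9}$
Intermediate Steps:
$X{\left(f,p \right)} = -27 - 30 p$
$V{\left(U,z \right)} = \frac{1}{2 U}$ ($V{\left(U,z \right)} = \frac{1}{U + U} = \frac{1}{2 U}$)
$\frac{V{\left(X{\left(29,21 \right)},140 \right)}}{\left(-1\right) \left(-636546\right)} = \frac{\frac{1}{2} \frac{1}{-27 - 630}}{\left(-1\right) \left(-636546\right)} = \frac{\frac{1}{2} \frac{1}{-27 - 630}}{636546} = \frac{1}{2 \left(-657\right)} \frac{1}{636546} = \frac{1}{2} \left(- \frac{1}{657}\right) \frac{1}{636546} = \left(- \frac{1}{1314}\right) \frac{1}{636546} = - \frac{1}{836421444}$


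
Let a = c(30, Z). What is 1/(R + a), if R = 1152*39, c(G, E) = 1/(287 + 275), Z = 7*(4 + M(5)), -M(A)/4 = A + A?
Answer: 562/25249537 ≈ 2.2258e-5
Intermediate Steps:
M(A) = -8*A (M(A) = -4*(A + A) = -8*A)
Z = -252 (Z = 7*(4 - 8*5) = 7*(4 - 40) = 7*(-36) = -252)
c(G, E) = 1/562
a = 1/562 ≈ 0.0017794
R = 44928
1/(R + a) = 1/(44928 + 1/562) = 1/(25249537/562) = 562/25249537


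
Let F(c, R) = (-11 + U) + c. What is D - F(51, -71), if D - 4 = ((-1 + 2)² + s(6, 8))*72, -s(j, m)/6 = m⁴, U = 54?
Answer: -1769490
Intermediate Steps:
F(c, R) = 43 + c (F(c, R) = (-11 + 54) + c = 43 + c)
s(j, m) = -6*m⁴
D = -1769396 (D = 4 + ((-1 + 2)² - 6*8⁴)*72 = 4 + (1² - 6*4096)*72 = 4 + (1 - 24576)*72 = 4 - 24575*72 = 4 - 1769400 = -1769396)
D - F(51, -71) = -1769396 - (43 + 51) = -1769396 - 1*94 = -1769396 - 94 = -1769490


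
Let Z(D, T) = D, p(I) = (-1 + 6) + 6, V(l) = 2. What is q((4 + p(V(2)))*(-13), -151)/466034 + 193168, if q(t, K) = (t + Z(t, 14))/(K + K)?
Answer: 13593451212707/70371134 ≈ 1.9317e+5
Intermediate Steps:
p(I) = 11 (p(I) = 5 + 6 = 11)
q(t, K) = t/K (q(t, K) = (t + t)/(K + K) = (2*t)/((2*K)) = (2*t)*(1/(2*K)) = t/K)
q((4 + p(V(2)))*(-13), -151)/466034 + 193168 = (((4 + 11)*(-13))/(-151))/466034 + 193168 = ((15*(-13))*(-1/151))*(1/466034) + 193168 = -195*(-1/151)*(1/466034) + 193168 = (195/151)*(1/466034) + 193168 = 195/70371134 + 193168 = 13593451212707/70371134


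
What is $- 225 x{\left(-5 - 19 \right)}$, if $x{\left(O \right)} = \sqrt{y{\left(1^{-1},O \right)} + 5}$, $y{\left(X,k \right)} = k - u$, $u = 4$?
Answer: $- 225 i \sqrt{23} \approx - 1079.1 i$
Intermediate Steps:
$y{\left(X,k \right)} = -4 + k$ ($y{\left(X,k \right)} = k - 4 = -4 + k$)
$x{\left(O \right)} = \sqrt{1 + O}$ ($x{\left(O \right)} = \sqrt{\left(-4 + O\right) + 5} = \sqrt{1 + O}$)
$- 225 x{\left(-5 - 19 \right)} = - 225 \sqrt{1 - 24} = - 225 \sqrt{-23} = - 225 i \sqrt{23}$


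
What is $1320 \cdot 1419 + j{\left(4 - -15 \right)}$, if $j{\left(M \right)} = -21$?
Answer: $1873059$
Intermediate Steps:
$1320 \cdot 1419 + j{\left(4 - -15 \right)} = 1320 \cdot 1419 - 21 = 1873080 - 21 = 1873059$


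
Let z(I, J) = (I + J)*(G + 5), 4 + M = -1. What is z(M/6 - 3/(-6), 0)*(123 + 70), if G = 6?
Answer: -2123/3 ≈ -707.67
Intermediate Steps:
M = -5 (M = -4 - 1 = -5)
z(I, J) = 11*I + 11*J (z(I, J) = (I + J)*(6 + 5) = (I + J)*11 = 11*I + 11*J)
z(M/6 - 3/(-6), 0)*(123 + 70) = (11*(-5/6 - 3/(-6)) + 11*0)*(123 + 70) = (11*(-5*⅙ - 3*(-⅙)) + 0)*193 = (11*(-⅚ + ½) + 0)*193 = (11*(-⅓) + 0)*193 = (-11/3 + 0)*193 = -11/3*193 = -2123/3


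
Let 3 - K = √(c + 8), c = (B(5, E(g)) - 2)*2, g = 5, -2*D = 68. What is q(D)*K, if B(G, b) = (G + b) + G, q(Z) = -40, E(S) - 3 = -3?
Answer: -120 + 80*√6 ≈ 75.959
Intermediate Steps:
D = -34 (D = -½*68 = -34)
E(S) = 0 (E(S) = 3 - 3 = 0)
B(G, b) = b + 2*G
c = 16 (c = ((0 + 2*5) - 2)*2 = ((0 + 10) - 2)*2 = (10 - 2)*2 = 8*2 = 16)
K = 3 - 2*√6 (K = 3 - √(16 + 8) = 3 - √24 = 3 - 2*√6 ≈ -1.8990)
q(D)*K = -40*(3 - 2*√6) = -120 + 80*√6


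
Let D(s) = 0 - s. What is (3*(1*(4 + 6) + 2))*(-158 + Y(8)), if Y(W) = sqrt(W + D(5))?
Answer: -5688 + 36*sqrt(3) ≈ -5625.6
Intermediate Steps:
D(s) = -s
Y(W) = sqrt(-5 + W) (Y(W) = sqrt(W - 1*5) = sqrt(W - 5) = sqrt(-5 + W))
(3*(1*(4 + 6) + 2))*(-158 + Y(8)) = (3*(1*(4 + 6) + 2))*(-158 + sqrt(-5 + 8)) = (3*(1*10 + 2))*(-158 + sqrt(3)) = (3*(10 + 2))*(-158 + sqrt(3)) = (3*12)*(-158 + sqrt(3)) = 36*(-158 + sqrt(3)) = -5688 + 36*sqrt(3)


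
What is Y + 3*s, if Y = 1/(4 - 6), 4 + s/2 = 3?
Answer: -13/2 ≈ -6.5000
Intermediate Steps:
s = -2 (s = -8 + 2*3 = -8 + 6 = -2)
Y = -½ (Y = 1/(-2) = -½ ≈ -0.50000)
Y + 3*s = -½ + 3*(-2) = -½ - 6 = -13/2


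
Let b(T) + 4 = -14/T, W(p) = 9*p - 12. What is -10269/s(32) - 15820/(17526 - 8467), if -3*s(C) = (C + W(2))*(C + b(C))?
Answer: 33334748/1204847 ≈ 27.667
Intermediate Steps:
W(p) = -12 + 9*p
b(T) = -4 - 14/T
s(C) = -(6 + C)*(-4 + C - 14/C)/3 (s(C) = -(C + (-12 + 9*2))*(C + (-4 - 14/C))/3 = -(C + (-12 + 18))*(-4 + C - 14/C)/3 = -(C + 6)*(-4 + C - 14/C)/3 = -(6 + C)*(-4 + C - 14/C)/3)
-10269/s(32) - 15820/(17526 - 8467) = -10269*96/(84 + 32*(38 - 1*32² - 2*32)) - 15820/(17526 - 8467) = -10269*96/(84 + 32*(38 - 1*1024 - 64)) - 15820/9059 = -10269*96/(84 + 32*(38 - 1024 - 64)) - 15820*1/9059 = -10269*96/(84 + 32*(-1050)) - 15820/9059 = -10269*96/(84 - 33600) - 15820/9059 = -10269/((⅓)*(1/32)*(-33516)) - 15820/9059 = -10269/(-2793/8) - 15820/9059 = -10269*(-8/2793) - 15820/9059 = 3912/133 - 15820/9059 = 33334748/1204847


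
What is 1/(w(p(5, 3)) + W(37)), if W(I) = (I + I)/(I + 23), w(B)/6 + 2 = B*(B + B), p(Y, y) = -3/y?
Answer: 30/37 ≈ 0.81081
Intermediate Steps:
w(B) = -12 + 12*B**2 (w(B) = -12 + 6*(B*(B + B)) = -12 + 6*(B*(2*B)) = -12 + 6*(2*B**2) = -12 + 12*B**2)
W(I) = 2*I/(23 + I) (W(I) = (2*I)/(23 + I) = 2*I/(23 + I))
1/(w(p(5, 3)) + W(37)) = 1/((-12 + 12*(-3/3)**2) + 2*37/(23 + 37)) = 1/((-12 + 12*(-3*1/3)**2) + 2*37/60) = 1/((-12 + 12*(-1)**2) + 2*37*(1/60)) = 1/((-12 + 12*1) + 37/30) = 1/((-12 + 12) + 37/30) = 1/(0 + 37/30) = 1/(37/30) = 30/37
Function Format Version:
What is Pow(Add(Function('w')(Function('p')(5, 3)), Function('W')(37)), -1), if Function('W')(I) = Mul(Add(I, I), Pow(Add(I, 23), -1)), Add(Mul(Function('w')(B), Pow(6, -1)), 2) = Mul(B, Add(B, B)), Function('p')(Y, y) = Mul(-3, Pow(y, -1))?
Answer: Rational(30, 37) ≈ 0.81081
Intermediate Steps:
Function('w')(B) = Add(-12, Mul(12, Pow(B, 2))) (Function('w')(B) = Add(-12, Mul(6, Mul(B, Add(B, B)))) = Add(-12, Mul(6, Mul(B, Mul(2, B)))) = Add(-12, Mul(6, Mul(2, Pow(B, 2)))) = Add(-12, Mul(12, Pow(B, 2))))
Function('W')(I) = Mul(2, I, Pow(Add(23, I), -1)) (Function('W')(I) = Mul(Mul(2, I), Pow(Add(23, I), -1)) = Mul(2, I, Pow(Add(23, I), -1)))
Pow(Add(Function('w')(Function('p')(5, 3)), Function('W')(37)), -1) = Pow(Add(Add(-12, Mul(12, Pow(Mul(-3, Pow(3, -1)), 2))), Mul(2, 37, Pow(Add(23, 37), -1))), -1) = Pow(Add(Add(-12, Mul(12, Pow(Mul(-3, Rational(1, 3)), 2))), Mul(2, 37, Pow(60, -1))), -1) = Pow(Add(Add(-12, Mul(12, Pow(-1, 2))), Mul(2, 37, Rational(1, 60))), -1) = Pow(Add(Add(-12, Mul(12, 1)), Rational(37, 30)), -1) = Pow(Add(Add(-12, 12), Rational(37, 30)), -1) = Pow(Add(0, Rational(37, 30)), -1) = Pow(Rational(37, 30), -1) = Rational(30, 37)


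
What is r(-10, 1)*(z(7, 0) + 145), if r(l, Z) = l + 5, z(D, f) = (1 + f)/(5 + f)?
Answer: -726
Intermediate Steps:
z(D, f) = (1 + f)/(5 + f)
r(l, Z) = 5 + l
r(-10, 1)*(z(7, 0) + 145) = (5 - 10)*((1 + 0)/(5 + 0) + 145) = -5*(1/5 + 145) = -5*((⅕)*1 + 145) = -5*(⅕ + 145) = -5*726/5 = -726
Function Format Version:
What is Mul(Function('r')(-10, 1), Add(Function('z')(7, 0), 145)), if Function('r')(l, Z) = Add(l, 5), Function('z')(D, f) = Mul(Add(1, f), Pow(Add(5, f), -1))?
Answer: -726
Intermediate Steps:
Function('z')(D, f) = Mul(Pow(Add(5, f), -1), Add(1, f))
Function('r')(l, Z) = Add(5, l)
Mul(Function('r')(-10, 1), Add(Function('z')(7, 0), 145)) = Mul(Add(5, -10), Add(Mul(Pow(Add(5, 0), -1), Add(1, 0)), 145)) = Mul(-5, Add(Mul(Pow(5, -1), 1), 145)) = Mul(-5, Add(Mul(Rational(1, 5), 1), 145)) = Mul(-5, Add(Rational(1, 5), 145)) = Mul(-5, Rational(726, 5)) = -726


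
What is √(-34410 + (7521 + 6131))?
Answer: I*√20758 ≈ 144.08*I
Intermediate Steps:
√(-34410 + (7521 + 6131)) = √(-34410 + 13652) = √(-20758) = I*√20758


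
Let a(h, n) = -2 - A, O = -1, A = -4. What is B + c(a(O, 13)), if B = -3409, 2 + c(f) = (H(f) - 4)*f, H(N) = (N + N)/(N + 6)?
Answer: -3418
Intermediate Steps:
H(N) = 2*N/(6 + N) (H(N) = (2*N)/(6 + N) = 2*N/(6 + N))
a(h, n) = 2 (a(h, n) = -2 - 1*(-4) = -2 + 4 = 2)
c(f) = -2 + f*(-4 + 2*f/(6 + f)) (c(f) = -2 + (2*f/(6 + f) - 4)*f = -2 + (-4 + 2*f/(6 + f))*f = -2 + f*(-4 + 2*f/(6 + f)))
B + c(a(O, 13)) = -3409 + 2*(-6 - 1*2² - 13*2)/(6 + 2) = -3409 + 2*(-6 - 1*4 - 26)/8 = -3409 + 2*(⅛)*(-6 - 4 - 26) = -3409 + 2*(⅛)*(-36) = -3409 - 9 = -3418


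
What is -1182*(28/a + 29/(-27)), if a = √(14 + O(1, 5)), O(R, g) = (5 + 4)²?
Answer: 11426/9 - 33096*√95/95 ≈ -2126.0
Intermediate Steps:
O(R, g) = 81 (O(R, g) = 9² = 81)
a = √95 (a = √(14 + 81) = √95 ≈ 9.7468)
-1182*(28/a + 29/(-27)) = -1182*(28/(√95) + 29/(-27)) = -1182*(28*(√95/95) + 29*(-1/27)) = -1182*(28*√95/95 - 29/27) = -1182*(-29/27 + 28*√95/95) = 11426/9 - 33096*√95/95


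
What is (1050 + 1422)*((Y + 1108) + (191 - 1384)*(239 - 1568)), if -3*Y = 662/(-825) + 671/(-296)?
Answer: 119721799970281/30525 ≈ 3.9221e+9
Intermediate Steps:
Y = 749527/732600 (Y = -(662/(-825) + 671/(-296))/3 = -(662*(-1/825) + 671*(-1/296))/3 = -(-662/825 - 671/296)/3 = -⅓*(-749527/244200) = 749527/732600 ≈ 1.0231)
(1050 + 1422)*((Y + 1108) + (191 - 1384)*(239 - 1568)) = (1050 + 1422)*((749527/732600 + 1108) + (191 - 1384)*(239 - 1568)) = 2472*(812470327/732600 - 1193*(-1329)) = 2472*(812470327/732600 + 1585497) = 2472*(1162347572527/732600) = 119721799970281/30525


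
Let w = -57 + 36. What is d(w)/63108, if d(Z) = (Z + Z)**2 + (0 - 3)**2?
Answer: 197/7012 ≈ 0.028095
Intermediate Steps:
w = -21
d(Z) = 9 + 4*Z**2 (d(Z) = (2*Z)**2 + (-3)**2 = 4*Z**2 + 9 = 9 + 4*Z**2)
d(w)/63108 = (9 + 4*(-21)**2)/63108 = (9 + 4*441)*(1/63108) = (9 + 1764)*(1/63108) = 1773*(1/63108) = 197/7012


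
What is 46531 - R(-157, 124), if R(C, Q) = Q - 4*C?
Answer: 45779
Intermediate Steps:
46531 - R(-157, 124) = 46531 - (124 - 4*(-157)) = 46531 - (124 + 628) = 46531 - 1*752 = 46531 - 752 = 45779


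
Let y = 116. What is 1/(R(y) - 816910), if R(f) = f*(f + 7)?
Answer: -1/802642 ≈ -1.2459e-6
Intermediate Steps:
R(f) = f*(7 + f)
1/(R(y) - 816910) = 1/(116*(7 + 116) - 816910) = 1/(116*123 - 816910) = 1/(14268 - 816910) = 1/(-802642) = -1/802642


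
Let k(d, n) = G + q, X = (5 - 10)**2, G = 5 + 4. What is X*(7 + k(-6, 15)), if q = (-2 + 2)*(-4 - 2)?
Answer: 400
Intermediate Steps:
G = 9
q = 0 (q = 0*(-6) = 0)
X = 25 (X = (-5)**2 = 25)
k(d, n) = 9 (k(d, n) = 9 + 0 = 9)
X*(7 + k(-6, 15)) = 25*(7 + 9) = 25*16 = 400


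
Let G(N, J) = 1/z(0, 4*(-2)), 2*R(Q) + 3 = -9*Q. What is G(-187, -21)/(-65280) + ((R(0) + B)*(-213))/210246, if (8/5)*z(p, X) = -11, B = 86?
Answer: -1346252759/15726400800 ≈ -0.085605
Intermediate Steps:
z(p, X) = -55/8 (z(p, X) = (5/8)*(-11) = -55/8)
R(Q) = -3/2 - 9*Q/2 (R(Q) = -3/2 + (-9*Q)/2 = -3/2 - 9*Q/2)
G(N, J) = -8/55 (G(N, J) = 1/(-55/8) = -8/55)
G(-187, -21)/(-65280) + ((R(0) + B)*(-213))/210246 = -8/55/(-65280) + (((-3/2 - 9/2*0) + 86)*(-213))/210246 = -8/55*(-1/65280) + (((-3/2 + 0) + 86)*(-213))*(1/210246) = 1/448800 + ((-3/2 + 86)*(-213))*(1/210246) = 1/448800 + ((169/2)*(-213))*(1/210246) = 1/448800 - 35997/2*1/210246 = 1/448800 - 11999/140164 = -1346252759/15726400800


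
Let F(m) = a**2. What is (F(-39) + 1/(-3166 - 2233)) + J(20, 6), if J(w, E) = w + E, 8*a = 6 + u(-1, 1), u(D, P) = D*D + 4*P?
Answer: 9637151/345536 ≈ 27.890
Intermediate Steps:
u(D, P) = D**2 + 4*P
a = 11/8 (a = (6 + ((-1)**2 + 4*1))/8 = (6 + (1 + 4))/8 = (6 + 5)/8 = (1/8)*11 = 11/8 ≈ 1.3750)
J(w, E) = E + w
F(m) = 121/64 (F(m) = (11/8)**2 = 121/64)
(F(-39) + 1/(-3166 - 2233)) + J(20, 6) = (121/64 + 1/(-3166 - 2233)) + (6 + 20) = (121/64 + 1/(-5399)) + 26 = (121/64 - 1/5399) + 26 = 653215/345536 + 26 = 9637151/345536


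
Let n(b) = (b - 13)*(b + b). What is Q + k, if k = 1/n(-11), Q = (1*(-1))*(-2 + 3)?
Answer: -527/528 ≈ -0.99811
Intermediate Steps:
Q = -1 (Q = -1*1 = -1)
n(b) = 2*b*(-13 + b) (n(b) = (-13 + b)*(2*b) = 2*b*(-13 + b))
k = 1/528 (k = 1/(2*(-11)*(-13 - 11)) = 1/(2*(-11)*(-24)) = 1/528 ≈ 0.0018939)
Q + k = -1 + 1/528 = -527/528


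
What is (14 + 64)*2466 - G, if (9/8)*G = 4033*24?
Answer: 318932/3 ≈ 1.0631e+5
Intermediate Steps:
G = 258112/3 (G = 8*(4033*24)/9 = (8/9)*96792 = 258112/3 ≈ 86037.)
(14 + 64)*2466 - G = (14 + 64)*2466 - 1*258112/3 = 78*2466 - 258112/3 = 192348 - 258112/3 = 318932/3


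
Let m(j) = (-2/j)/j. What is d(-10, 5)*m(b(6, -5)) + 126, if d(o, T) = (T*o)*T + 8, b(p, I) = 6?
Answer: 1255/9 ≈ 139.44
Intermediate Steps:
m(j) = -2/j**2
d(o, T) = 8 + o*T**2 (d(o, T) = o*T**2 + 8 = 8 + o*T**2)
d(-10, 5)*m(b(6, -5)) + 126 = (8 - 10*5**2)*(-2/6**2) + 126 = (8 - 10*25)*(-2*1/36) + 126 = (8 - 250)*(-1/18) + 126 = -242*(-1/18) + 126 = 121/9 + 126 = 1255/9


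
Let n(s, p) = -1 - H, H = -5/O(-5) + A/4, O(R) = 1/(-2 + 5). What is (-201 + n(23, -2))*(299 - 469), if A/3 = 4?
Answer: 32300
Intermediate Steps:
A = 12 (A = 3*4 = 12)
O(R) = ⅓ (O(R) = 1/3 = ⅓)
H = -12 (H = -5/⅓ + 12/4 = -5*3 + 12*(¼) = -15 + 3 = -12)
n(s, p) = 11 (n(s, p) = -1 - 1*(-12) = -1 + 12 = 11)
(-201 + n(23, -2))*(299 - 469) = (-201 + 11)*(299 - 469) = -190*(-170) = 32300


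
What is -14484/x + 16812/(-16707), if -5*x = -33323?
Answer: -590049072/185575787 ≈ -3.1796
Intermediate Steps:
x = 33323/5 (x = -⅕*(-33323) = 33323/5 ≈ 6664.6)
-14484/x + 16812/(-16707) = -14484/33323/5 + 16812/(-16707) = -14484*5/33323 + 16812*(-1/16707) = -72420/33323 - 5604/5569 = -590049072/185575787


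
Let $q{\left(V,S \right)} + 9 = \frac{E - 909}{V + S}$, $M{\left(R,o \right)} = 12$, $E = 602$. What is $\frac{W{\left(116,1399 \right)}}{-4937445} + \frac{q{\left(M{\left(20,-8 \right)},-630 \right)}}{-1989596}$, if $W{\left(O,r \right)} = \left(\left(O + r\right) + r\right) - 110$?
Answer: $- \frac{1140589642079}{2023645289377320} \approx -0.00056363$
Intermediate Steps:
$W{\left(O,r \right)} = -110 + O + 2 r$ ($W{\left(O,r \right)} = \left(O + 2 r\right) - 110 = -110 + O + 2 r$)
$q{\left(V,S \right)} = -9 - \frac{307}{S + V}$ ($q{\left(V,S \right)} = -9 + \frac{602 - 909}{V + S} = -9 - \frac{307}{S + V}$)
$\frac{W{\left(116,1399 \right)}}{-4937445} + \frac{q{\left(M{\left(20,-8 \right)},-630 \right)}}{-1989596} = \frac{-110 + 116 + 2 \cdot 1399}{-4937445} + \frac{\frac{1}{-630 + 12} \left(-307 - -5670 - 108\right)}{-1989596} = \left(-110 + 116 + 2798\right) \left(- \frac{1}{4937445}\right) + \frac{-307 + 5670 - 108}{-618} \left(- \frac{1}{1989596}\right) = 2804 \left(- \frac{1}{4937445}\right) + \left(- \frac{1}{618}\right) 5255 \left(- \frac{1}{1989596}\right) = - \frac{2804}{4937445} - - \frac{5255}{1229570328} = - \frac{2804}{4937445} + \frac{5255}{1229570328} = - \frac{1140589642079}{2023645289377320}$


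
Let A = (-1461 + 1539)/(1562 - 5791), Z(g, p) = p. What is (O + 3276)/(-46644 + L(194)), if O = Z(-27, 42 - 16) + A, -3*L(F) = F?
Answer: -20946120/296296427 ≈ -0.070693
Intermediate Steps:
L(F) = -F/3
A = -78/4229 (A = 78/(-4229) = 78*(-1/4229) = -78/4229 ≈ -0.018444)
O = 109876/4229 (O = (42 - 16) - 78/4229 = 26 - 78/4229 = 109876/4229 ≈ 25.982)
(O + 3276)/(-46644 + L(194)) = (109876/4229 + 3276)/(-46644 - ⅓*194) = 13964080/(4229*(-46644 - 194/3)) = 13964080/(4229*(-140126/3)) = (13964080/4229)*(-3/140126) = -20946120/296296427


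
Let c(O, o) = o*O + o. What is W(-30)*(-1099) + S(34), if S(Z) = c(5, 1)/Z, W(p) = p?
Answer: 560493/17 ≈ 32970.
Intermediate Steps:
c(O, o) = o + O*o (c(O, o) = O*o + o = o + O*o)
S(Z) = 6/Z (S(Z) = (1*(1 + 5))/Z = (1*6)/Z = 6/Z)
W(-30)*(-1099) + S(34) = -30*(-1099) + 6/34 = 32970 + 6*(1/34) = 32970 + 3/17 = 560493/17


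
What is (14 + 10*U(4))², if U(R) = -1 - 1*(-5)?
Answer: 2916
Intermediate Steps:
U(R) = 4 (U(R) = -1 + 5 = 4)
(14 + 10*U(4))² = (14 + 10*4)² = (14 + 40)² = 54² = 2916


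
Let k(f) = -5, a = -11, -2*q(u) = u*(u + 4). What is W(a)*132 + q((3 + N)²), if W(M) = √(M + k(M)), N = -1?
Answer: -16 + 528*I ≈ -16.0 + 528.0*I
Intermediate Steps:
q(u) = -u*(4 + u)/2 (q(u) = -u*(u + 4)/2 = -u*(4 + u)/2)
W(M) = √(-5 + M) (W(M) = √(M - 5) = √(-5 + M))
W(a)*132 + q((3 + N)²) = √(-5 - 11)*132 - (3 - 1)²*(4 + (3 - 1)²)/2 = √(-16)*132 - ½*2²*(4 + 2²) = (4*I)*132 - ½*4*(4 + 4) = 528*I - ½*4*8 = 528*I - 16 = -16 + 528*I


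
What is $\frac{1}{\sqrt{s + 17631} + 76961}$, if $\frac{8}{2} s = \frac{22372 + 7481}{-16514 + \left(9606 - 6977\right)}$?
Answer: $\frac{4274413940}{328962192040453} - \frac{6 \sqrt{1510681654555}}{328962192040453} \approx 1.2971 \cdot 10^{-5}$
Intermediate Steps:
$s = - \frac{29853}{55540}$ ($s = \frac{\left(22372 + 7481\right) \frac{1}{-16514 + \left(9606 - 6977\right)}}{4} = \frac{29853 \frac{1}{-16514 + 2629}}{4} = \frac{29853 \frac{1}{-13885}}{4} = \frac{29853 \left(- \frac{1}{13885}\right)}{4} = \frac{1}{4} \left(- \frac{29853}{13885}\right) = - \frac{29853}{55540} \approx -0.5375$)
$\frac{1}{\sqrt{s + 17631} + 76961} = \frac{1}{\sqrt{- \frac{29853}{55540} + 17631} + 76961} = \frac{1}{\sqrt{\frac{979195887}{55540}} + 76961} = \frac{1}{\frac{3 \sqrt{1510681654555}}{27770} + 76961} = \frac{1}{76961 + \frac{3 \sqrt{1510681654555}}{27770}}$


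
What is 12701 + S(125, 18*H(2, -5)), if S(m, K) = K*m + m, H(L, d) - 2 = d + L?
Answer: 10576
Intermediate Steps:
H(L, d) = 2 + L + d (H(L, d) = 2 + (d + L) = 2 + (L + d) = 2 + L + d)
S(m, K) = m + K*m
12701 + S(125, 18*H(2, -5)) = 12701 + 125*(1 + 18*(2 + 2 - 5)) = 12701 + 125*(1 + 18*(-1)) = 12701 + 125*(1 - 18) = 12701 + 125*(-17) = 12701 - 2125 = 10576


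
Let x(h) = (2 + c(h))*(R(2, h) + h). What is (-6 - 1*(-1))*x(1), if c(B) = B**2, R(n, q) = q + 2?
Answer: -60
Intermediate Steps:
R(n, q) = 2 + q
x(h) = (2 + h**2)*(2 + 2*h) (x(h) = (2 + h**2)*((2 + h) + h) = (2 + h**2)*(2 + 2*h))
(-6 - 1*(-1))*x(1) = (-6 - 1*(-1))*(4 + 2*1**2 + 2*1**3 + 4*1) = (-6 + 1)*(4 + 2*1 + 2*1 + 4) = -5*(4 + 2 + 2 + 4) = -5*12 = -60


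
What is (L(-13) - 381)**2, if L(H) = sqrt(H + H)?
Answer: (381 - I*sqrt(26))**2 ≈ 1.4514e+5 - 3885.0*I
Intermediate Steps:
L(H) = sqrt(2)*sqrt(H) (L(H) = sqrt(2*H) = sqrt(2)*sqrt(H))
(L(-13) - 381)**2 = (sqrt(2)*sqrt(-13) - 381)**2 = (sqrt(2)*(I*sqrt(13)) - 381)**2 = (I*sqrt(26) - 381)**2 = (-381 + I*sqrt(26))**2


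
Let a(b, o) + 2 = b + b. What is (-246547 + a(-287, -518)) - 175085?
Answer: -422208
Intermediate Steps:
a(b, o) = -2 + 2*b (a(b, o) = -2 + (b + b) = -2 + 2*b)
(-246547 + a(-287, -518)) - 175085 = (-246547 + (-2 + 2*(-287))) - 175085 = (-246547 + (-2 - 574)) - 175085 = (-246547 - 576) - 175085 = -247123 - 175085 = -422208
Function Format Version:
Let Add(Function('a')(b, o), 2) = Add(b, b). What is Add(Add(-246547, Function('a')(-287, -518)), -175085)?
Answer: -422208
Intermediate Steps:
Function('a')(b, o) = Add(-2, Mul(2, b)) (Function('a')(b, o) = Add(-2, Add(b, b)) = Add(-2, Mul(2, b)))
Add(Add(-246547, Function('a')(-287, -518)), -175085) = Add(Add(-246547, Add(-2, Mul(2, -287))), -175085) = Add(Add(-246547, Add(-2, -574)), -175085) = Add(Add(-246547, -576), -175085) = Add(-247123, -175085) = -422208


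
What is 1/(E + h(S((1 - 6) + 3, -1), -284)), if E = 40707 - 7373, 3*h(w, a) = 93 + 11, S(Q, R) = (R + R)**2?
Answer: 3/100106 ≈ 2.9968e-5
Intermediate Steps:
S(Q, R) = 4*R**2 (S(Q, R) = (2*R)**2 = 4*R**2)
h(w, a) = 104/3 (h(w, a) = (93 + 11)/3 = (1/3)*104 = 104/3)
E = 33334
1/(E + h(S((1 - 6) + 3, -1), -284)) = 1/(33334 + 104/3) = 1/(100106/3) = 3/100106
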